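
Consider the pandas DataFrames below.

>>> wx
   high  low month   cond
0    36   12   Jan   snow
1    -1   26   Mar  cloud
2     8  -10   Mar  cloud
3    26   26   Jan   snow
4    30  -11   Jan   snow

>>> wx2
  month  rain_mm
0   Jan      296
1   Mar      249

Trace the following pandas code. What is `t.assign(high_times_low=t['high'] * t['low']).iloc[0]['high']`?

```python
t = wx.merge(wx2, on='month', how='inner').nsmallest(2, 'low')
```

merge on 'month' (how='inner') → 5 rows:
   high  low month   cond  rain_mm
0    36   12   Jan   snow      296
1    -1   26   Mar  cloud      249
2     8  -10   Mar  cloud      249
3    26   26   Jan   snow      296
4    30  -11   Jan   snow      296
take 2 rows with smallest low:
   high  low month   cond  rain_mm
4    30  -11   Jan   snow      296
2     8  -10   Mar  cloud      249
add column high_times_low = t['high'] * t['low']:
   high  low month   cond  rain_mm  high_times_low
4    30  -11   Jan   snow      296            -330
2     8  -10   Mar  cloud      249             -80
The value at position 0, column 'high' is 30.

30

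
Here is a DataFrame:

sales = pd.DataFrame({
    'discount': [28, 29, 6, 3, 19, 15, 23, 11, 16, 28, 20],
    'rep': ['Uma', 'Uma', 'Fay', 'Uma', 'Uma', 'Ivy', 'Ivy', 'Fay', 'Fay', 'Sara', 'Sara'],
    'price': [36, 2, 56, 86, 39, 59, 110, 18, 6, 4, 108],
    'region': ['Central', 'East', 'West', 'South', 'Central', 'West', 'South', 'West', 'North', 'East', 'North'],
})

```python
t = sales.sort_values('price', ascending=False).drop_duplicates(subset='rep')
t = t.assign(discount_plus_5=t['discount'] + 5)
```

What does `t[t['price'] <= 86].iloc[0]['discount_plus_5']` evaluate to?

sort by price descending:
    discount   rep  price   region
6         23   Ivy    110    South
10        20  Sara    108    North
3          3   Uma     86    South
5         15   Ivy     59     West
2          6   Fay     56     West
4         19   Uma     39  Central
0         28   Uma     36  Central
7         11   Fay     18     West
8         16   Fay      6    North
9         28  Sara      4     East
1         29   Uma      2     East
drop duplicate rep (keep=first):
    discount   rep  price region
6         23   Ivy    110  South
10        20  Sara    108  North
3          3   Uma     86  South
2          6   Fay     56   West
add column discount_plus_5 = t['discount'] + 5:
    discount   rep  price region  discount_plus_5
6         23   Ivy    110  South               28
10        20  Sara    108  North               25
3          3   Uma     86  South                8
2          6   Fay     56   West               11
filter rows where price <= 86:
   discount  rep  price region  discount_plus_5
3         3  Uma     86  South                8
2         6  Fay     56   West               11
Hence 8.

8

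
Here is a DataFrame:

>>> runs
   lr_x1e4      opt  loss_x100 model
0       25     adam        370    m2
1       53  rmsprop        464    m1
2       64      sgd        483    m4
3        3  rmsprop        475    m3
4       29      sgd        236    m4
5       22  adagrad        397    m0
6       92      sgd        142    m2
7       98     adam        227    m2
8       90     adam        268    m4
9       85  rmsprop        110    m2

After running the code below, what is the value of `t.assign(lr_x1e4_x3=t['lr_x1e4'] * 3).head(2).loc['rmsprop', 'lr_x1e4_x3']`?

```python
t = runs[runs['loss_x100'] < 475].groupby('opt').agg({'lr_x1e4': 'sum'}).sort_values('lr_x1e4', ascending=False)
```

414

filter rows where loss_x100 < 475:
   lr_x1e4      opt  loss_x100 model
0       25     adam        370    m2
1       53  rmsprop        464    m1
4       29      sgd        236    m4
5       22  adagrad        397    m0
6       92      sgd        142    m2
7       98     adam        227    m2
8       90     adam        268    m4
9       85  rmsprop        110    m2
group by opt, sum of lr_x1e4:
         lr_x1e4
opt             
adagrad       22
adam         213
rmsprop      138
sgd          121
sort by lr_x1e4 descending:
         lr_x1e4
opt             
adam         213
rmsprop      138
sgd          121
adagrad       22
add column lr_x1e4_x3 = t['lr_x1e4'] * 3:
         lr_x1e4  lr_x1e4_x3
opt                         
adam         213         639
rmsprop      138         414
sgd          121         363
adagrad       22          66
take first 2 rows:
         lr_x1e4  lr_x1e4_x3
opt                         
adam         213         639
rmsprop      138         414
Finally, value at row 'rmsprop', column 'lr_x1e4_x3' = 414.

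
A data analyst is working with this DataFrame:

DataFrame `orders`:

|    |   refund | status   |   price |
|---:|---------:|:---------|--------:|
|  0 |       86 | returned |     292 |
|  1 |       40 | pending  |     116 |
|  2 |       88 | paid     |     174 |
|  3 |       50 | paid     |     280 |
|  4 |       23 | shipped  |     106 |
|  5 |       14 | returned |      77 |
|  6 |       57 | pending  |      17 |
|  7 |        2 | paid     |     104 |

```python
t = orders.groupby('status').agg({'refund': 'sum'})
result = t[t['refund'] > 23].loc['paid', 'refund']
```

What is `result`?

140

group by status, sum of refund:
          refund
status          
paid         140
pending       97
returned     100
shipped       23
filter rows where refund > 23:
          refund
status          
paid         140
pending       97
returned     100
Finally, value at row 'paid', column 'refund' = 140.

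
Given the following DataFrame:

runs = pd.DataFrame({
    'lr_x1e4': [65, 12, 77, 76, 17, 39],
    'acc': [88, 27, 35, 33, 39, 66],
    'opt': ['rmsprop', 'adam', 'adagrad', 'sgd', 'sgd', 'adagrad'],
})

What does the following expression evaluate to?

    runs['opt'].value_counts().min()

1

value_counts of opt:
opt
adagrad    2
sgd        2
rmsprop    1
adam       1
Name: count, dtype: int64
Finally, min of the resulting series = 1.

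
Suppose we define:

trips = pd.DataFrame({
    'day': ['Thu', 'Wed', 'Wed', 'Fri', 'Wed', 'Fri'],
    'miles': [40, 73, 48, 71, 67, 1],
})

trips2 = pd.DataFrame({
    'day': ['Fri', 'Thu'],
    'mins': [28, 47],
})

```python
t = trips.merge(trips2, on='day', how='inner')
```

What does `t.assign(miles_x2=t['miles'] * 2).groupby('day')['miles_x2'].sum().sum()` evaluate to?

merge on 'day' (how='inner') → 3 rows:
   day  miles  mins
0  Thu     40    47
1  Fri     71    28
2  Fri      1    28
add column miles_x2 = t['miles'] * 2:
   day  miles  mins  miles_x2
0  Thu     40    47        80
1  Fri     71    28       142
2  Fri      1    28         2
group by day, sum of miles_x2:
day
Fri    144
Thu     80
Name: miles_x2, dtype: int64

224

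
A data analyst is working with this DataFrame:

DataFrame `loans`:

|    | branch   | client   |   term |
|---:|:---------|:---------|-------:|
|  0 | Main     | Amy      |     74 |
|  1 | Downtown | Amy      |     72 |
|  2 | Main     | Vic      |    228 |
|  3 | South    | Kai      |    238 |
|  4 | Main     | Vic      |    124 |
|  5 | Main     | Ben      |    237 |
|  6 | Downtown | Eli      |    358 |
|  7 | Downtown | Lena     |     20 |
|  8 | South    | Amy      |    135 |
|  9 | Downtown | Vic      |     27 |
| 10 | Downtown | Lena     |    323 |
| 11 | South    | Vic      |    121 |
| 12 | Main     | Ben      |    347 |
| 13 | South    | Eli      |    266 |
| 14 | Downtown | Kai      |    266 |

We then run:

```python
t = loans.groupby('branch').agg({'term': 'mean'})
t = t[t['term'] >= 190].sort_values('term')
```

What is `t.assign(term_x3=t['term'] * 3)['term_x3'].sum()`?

1176.0

group by branch, mean of term:
                term
branch              
Downtown  177.666667
Main      202.000000
South     190.000000
filter rows where term >= 190:
         term
branch       
Main    202.0
South   190.0
sort by term:
         term
branch       
South   190.0
Main    202.0
add column term_x3 = t['term'] * 3:
         term  term_x3
branch                
South   190.0    570.0
Main    202.0    606.0
Then the sum of column 'term_x3': 1176.0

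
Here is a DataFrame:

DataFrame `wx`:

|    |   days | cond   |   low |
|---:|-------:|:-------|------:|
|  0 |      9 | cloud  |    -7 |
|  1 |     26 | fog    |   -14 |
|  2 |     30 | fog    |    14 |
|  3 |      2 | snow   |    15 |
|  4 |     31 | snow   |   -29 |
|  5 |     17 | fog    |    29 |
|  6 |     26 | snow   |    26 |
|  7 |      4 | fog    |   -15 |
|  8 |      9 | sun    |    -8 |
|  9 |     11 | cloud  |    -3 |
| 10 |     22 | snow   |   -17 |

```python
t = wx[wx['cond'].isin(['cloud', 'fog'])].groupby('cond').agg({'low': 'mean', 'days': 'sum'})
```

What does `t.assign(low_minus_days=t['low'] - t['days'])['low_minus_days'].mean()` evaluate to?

filter rows where cond in ['cloud', 'fog']:
   days   cond  low
0     9  cloud   -7
1    26    fog  -14
2    30    fog   14
5    17    fog   29
7     4    fog  -15
9    11  cloud   -3
group by cond: mean(low), sum(days):
       low  days
cond            
cloud -5.0    20
fog    3.5    77
add column low_minus_days = t['low'] - t['days']:
       low  days  low_minus_days
cond                            
cloud -5.0    20           -25.0
fog    3.5    77           -73.5
Hence -49.25.

-49.25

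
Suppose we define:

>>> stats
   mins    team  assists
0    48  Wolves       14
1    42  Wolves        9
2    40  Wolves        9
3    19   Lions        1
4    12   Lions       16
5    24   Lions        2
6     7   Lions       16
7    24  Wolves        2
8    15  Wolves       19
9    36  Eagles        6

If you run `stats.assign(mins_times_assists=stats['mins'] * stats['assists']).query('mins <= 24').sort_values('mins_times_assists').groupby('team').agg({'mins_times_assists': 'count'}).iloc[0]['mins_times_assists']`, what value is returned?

4

add column mins_times_assists = stats['mins'] * stats['assists']:
   mins    team  assists  mins_times_assists
0    48  Wolves       14                 672
1    42  Wolves        9                 378
2    40  Wolves        9                 360
3    19   Lions        1                  19
4    12   Lions       16                 192
5    24   Lions        2                  48
6     7   Lions       16                 112
7    24  Wolves        2                  48
8    15  Wolves       19                 285
9    36  Eagles        6                 216
filter rows where mins <= 24:
   mins    team  assists  mins_times_assists
3    19   Lions        1                  19
4    12   Lions       16                 192
5    24   Lions        2                  48
6     7   Lions       16                 112
7    24  Wolves        2                  48
8    15  Wolves       19                 285
sort by mins_times_assists:
   mins    team  assists  mins_times_assists
3    19   Lions        1                  19
5    24   Lions        2                  48
7    24  Wolves        2                  48
6     7   Lions       16                 112
4    12   Lions       16                 192
8    15  Wolves       19                 285
group by team, count of mins_times_assists:
        mins_times_assists
team                      
Lions                    4
Wolves                   2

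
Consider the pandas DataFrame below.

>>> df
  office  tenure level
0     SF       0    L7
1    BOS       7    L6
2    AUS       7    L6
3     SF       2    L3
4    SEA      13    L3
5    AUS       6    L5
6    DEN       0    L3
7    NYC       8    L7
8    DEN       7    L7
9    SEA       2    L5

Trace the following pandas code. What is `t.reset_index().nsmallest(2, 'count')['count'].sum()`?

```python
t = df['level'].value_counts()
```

value_counts of level:
level
L7    3
L3    3
L6    2
L5    2
Name: count, dtype: int64
reset_index():
  level  count
0    L7      3
1    L3      3
2    L6      2
3    L5      2
take 2 rows with smallest count:
  level  count
2    L6      2
3    L5      2
Hence 4.

4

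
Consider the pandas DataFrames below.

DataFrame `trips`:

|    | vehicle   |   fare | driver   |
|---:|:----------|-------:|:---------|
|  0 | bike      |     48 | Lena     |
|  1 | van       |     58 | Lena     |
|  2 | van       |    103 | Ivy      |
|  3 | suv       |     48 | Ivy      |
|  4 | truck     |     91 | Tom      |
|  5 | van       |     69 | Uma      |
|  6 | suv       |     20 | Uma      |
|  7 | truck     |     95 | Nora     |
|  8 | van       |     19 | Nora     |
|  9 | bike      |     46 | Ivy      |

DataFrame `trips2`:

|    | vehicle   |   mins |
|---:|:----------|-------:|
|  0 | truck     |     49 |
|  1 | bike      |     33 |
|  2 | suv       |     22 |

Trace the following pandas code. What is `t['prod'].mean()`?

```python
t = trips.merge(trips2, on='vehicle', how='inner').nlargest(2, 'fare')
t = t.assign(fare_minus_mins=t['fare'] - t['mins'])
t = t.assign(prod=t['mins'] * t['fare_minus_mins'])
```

merge on 'vehicle' (how='inner') → 6 rows:
  vehicle  fare driver  mins
0    bike    48   Lena    33
1     suv    48    Ivy    22
2   truck    91    Tom    49
3     suv    20    Uma    22
4   truck    95   Nora    49
5    bike    46    Ivy    33
take 2 rows with largest fare:
  vehicle  fare driver  mins
4   truck    95   Nora    49
2   truck    91    Tom    49
add column fare_minus_mins = t['fare'] - t['mins']:
  vehicle  fare driver  mins  fare_minus_mins
4   truck    95   Nora    49               46
2   truck    91    Tom    49               42
add column prod = t['mins'] * t['fare_minus_mins']:
  vehicle  fare driver  mins  fare_minus_mins  prod
4   truck    95   Nora    49               46  2254
2   truck    91    Tom    49               42  2058
The mean of column 'prod' is 2156.0.

2156.0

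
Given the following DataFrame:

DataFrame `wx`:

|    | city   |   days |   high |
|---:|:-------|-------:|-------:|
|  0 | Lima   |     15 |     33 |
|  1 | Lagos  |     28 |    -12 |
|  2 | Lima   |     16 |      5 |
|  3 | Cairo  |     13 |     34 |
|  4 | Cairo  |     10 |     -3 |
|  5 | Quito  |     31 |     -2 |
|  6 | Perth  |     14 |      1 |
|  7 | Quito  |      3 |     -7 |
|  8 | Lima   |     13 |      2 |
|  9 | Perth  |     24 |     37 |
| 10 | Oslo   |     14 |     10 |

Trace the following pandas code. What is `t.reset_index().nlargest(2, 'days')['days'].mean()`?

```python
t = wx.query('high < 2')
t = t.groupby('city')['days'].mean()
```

22.5

filter rows where high < 2:
    city  days  high
1  Lagos    28   -12
4  Cairo    10    -3
5  Quito    31    -2
6  Perth    14     1
7  Quito     3    -7
group by city, mean of days:
city
Cairo    10.0
Lagos    28.0
Perth    14.0
Quito    17.0
Name: days, dtype: float64
reset_index():
    city  days
0  Cairo  10.0
1  Lagos  28.0
2  Perth  14.0
3  Quito  17.0
take 2 rows with largest days:
    city  days
1  Lagos  28.0
3  Quito  17.0
Finally, mean of column 'days' = 22.5.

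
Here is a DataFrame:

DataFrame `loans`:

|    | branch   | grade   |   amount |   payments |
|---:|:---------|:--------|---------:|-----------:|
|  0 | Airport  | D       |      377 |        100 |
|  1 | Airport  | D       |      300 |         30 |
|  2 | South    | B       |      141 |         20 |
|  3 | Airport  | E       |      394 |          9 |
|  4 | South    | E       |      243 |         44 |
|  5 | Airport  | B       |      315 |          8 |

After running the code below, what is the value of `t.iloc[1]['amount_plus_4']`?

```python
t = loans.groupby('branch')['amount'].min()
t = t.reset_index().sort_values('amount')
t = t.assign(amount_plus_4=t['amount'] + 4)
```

304

group by branch, min of amount:
branch
Airport    300
South      141
Name: amount, dtype: int64
reset_index():
    branch  amount
0  Airport     300
1    South     141
sort by amount:
    branch  amount
1    South     141
0  Airport     300
add column amount_plus_4 = t['amount'] + 4:
    branch  amount  amount_plus_4
1    South     141            145
0  Airport     300            304
Hence 304.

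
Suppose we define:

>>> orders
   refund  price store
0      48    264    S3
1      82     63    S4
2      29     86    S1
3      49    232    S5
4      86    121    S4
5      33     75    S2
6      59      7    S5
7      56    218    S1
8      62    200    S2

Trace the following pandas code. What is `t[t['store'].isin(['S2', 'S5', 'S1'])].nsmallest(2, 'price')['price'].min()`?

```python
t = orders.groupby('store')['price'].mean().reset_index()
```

119.5

group by store, mean of price:
store
S1    152.0
S2    137.5
S3    264.0
S4     92.0
S5    119.5
Name: price, dtype: float64
reset_index():
  store  price
0    S1  152.0
1    S2  137.5
2    S3  264.0
3    S4   92.0
4    S5  119.5
filter rows where store in ['S2', 'S5', 'S1']:
  store  price
0    S1  152.0
1    S2  137.5
4    S5  119.5
take 2 rows with smallest price:
  store  price
4    S5  119.5
1    S2  137.5
Taking the min of column 'price' gives 119.5.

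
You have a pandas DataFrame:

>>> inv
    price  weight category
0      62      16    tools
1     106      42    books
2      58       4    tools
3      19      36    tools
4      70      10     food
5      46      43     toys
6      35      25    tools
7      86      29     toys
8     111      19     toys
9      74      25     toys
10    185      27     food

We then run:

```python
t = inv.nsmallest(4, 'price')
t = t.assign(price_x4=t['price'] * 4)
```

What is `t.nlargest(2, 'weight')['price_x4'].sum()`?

take 4 rows with smallest price:
   price  weight category
3     19      36    tools
6     35      25    tools
5     46      43     toys
2     58       4    tools
add column price_x4 = t['price'] * 4:
   price  weight category  price_x4
3     19      36    tools        76
6     35      25    tools       140
5     46      43     toys       184
2     58       4    tools       232
take 2 rows with largest weight:
   price  weight category  price_x4
5     46      43     toys       184
3     19      36    tools        76
Hence 260.

260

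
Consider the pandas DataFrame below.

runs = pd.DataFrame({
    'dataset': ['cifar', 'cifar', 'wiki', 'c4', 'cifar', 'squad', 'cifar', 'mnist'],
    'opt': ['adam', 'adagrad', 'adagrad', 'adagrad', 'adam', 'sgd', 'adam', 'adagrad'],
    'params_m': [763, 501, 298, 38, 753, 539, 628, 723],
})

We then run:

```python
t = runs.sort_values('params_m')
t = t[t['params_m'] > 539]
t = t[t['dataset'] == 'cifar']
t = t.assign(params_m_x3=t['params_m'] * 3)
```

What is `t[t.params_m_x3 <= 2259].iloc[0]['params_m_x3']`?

1884

sort by params_m:
  dataset      opt  params_m
3      c4  adagrad        38
2    wiki  adagrad       298
1   cifar  adagrad       501
5   squad      sgd       539
6   cifar     adam       628
7   mnist  adagrad       723
4   cifar     adam       753
0   cifar     adam       763
filter rows where params_m > 539:
  dataset      opt  params_m
6   cifar     adam       628
7   mnist  adagrad       723
4   cifar     adam       753
0   cifar     adam       763
filter rows where dataset == 'cifar':
  dataset   opt  params_m
6   cifar  adam       628
4   cifar  adam       753
0   cifar  adam       763
add column params_m_x3 = t['params_m'] * 3:
  dataset   opt  params_m  params_m_x3
6   cifar  adam       628         1884
4   cifar  adam       753         2259
0   cifar  adam       763         2289
filter rows where params_m_x3 <= 2259:
  dataset   opt  params_m  params_m_x3
6   cifar  adam       628         1884
4   cifar  adam       753         2259
Reading off the value at position 0, column 'params_m_x3', we get 1884.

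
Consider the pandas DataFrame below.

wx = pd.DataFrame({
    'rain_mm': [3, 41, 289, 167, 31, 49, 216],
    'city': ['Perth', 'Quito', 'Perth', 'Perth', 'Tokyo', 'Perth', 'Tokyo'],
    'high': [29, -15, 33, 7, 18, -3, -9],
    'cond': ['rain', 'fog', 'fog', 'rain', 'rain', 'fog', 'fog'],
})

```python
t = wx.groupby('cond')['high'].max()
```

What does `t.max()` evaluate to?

33

group by cond, max of high:
cond
fog     33
rain    29
Name: high, dtype: int64
max of the resulting series → 33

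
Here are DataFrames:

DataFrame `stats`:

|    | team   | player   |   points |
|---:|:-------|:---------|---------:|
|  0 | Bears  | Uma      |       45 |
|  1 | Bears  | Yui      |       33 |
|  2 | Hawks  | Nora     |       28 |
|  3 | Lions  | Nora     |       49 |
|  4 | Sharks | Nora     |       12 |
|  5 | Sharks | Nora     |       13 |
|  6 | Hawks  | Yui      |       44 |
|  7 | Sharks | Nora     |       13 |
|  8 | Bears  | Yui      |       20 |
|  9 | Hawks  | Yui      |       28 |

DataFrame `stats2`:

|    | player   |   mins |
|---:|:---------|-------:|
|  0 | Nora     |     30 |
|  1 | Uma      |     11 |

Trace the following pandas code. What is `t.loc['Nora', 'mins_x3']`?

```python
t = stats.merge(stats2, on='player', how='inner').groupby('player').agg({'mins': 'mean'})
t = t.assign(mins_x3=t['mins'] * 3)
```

merge on 'player' (how='inner') → 6 rows:
     team player  points  mins
0   Bears    Uma      45    11
1   Hawks   Nora      28    30
2   Lions   Nora      49    30
3  Sharks   Nora      12    30
4  Sharks   Nora      13    30
5  Sharks   Nora      13    30
group by player, mean of mins:
        mins
player      
Nora    30.0
Uma     11.0
add column mins_x3 = t['mins'] * 3:
        mins  mins_x3
player               
Nora    30.0     90.0
Uma     11.0     33.0
The value at row 'Nora', column 'mins_x3' is 90.0.

90.0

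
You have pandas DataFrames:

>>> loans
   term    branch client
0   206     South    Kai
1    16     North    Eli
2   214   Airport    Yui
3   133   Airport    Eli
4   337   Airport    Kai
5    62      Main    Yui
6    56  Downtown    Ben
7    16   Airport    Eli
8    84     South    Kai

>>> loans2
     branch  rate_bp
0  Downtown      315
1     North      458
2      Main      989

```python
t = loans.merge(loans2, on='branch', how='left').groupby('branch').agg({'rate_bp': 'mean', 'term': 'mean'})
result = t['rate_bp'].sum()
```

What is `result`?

1762.0

merge on 'branch' (how='left') → 9 rows:
   term    branch client  rate_bp
0   206     South    Kai      NaN
1    16     North    Eli    458.0
2   214   Airport    Yui      NaN
3   133   Airport    Eli      NaN
4   337   Airport    Kai      NaN
5    62      Main    Yui    989.0
6    56  Downtown    Ben    315.0
7    16   Airport    Eli      NaN
8    84     South    Kai      NaN
group by branch: mean(rate_bp), mean(term):
          rate_bp   term
branch                  
Airport       NaN  175.0
Downtown    315.0   56.0
Main        989.0   62.0
North       458.0   16.0
South         NaN  145.0
sum of column 'rate_bp' → 1762.0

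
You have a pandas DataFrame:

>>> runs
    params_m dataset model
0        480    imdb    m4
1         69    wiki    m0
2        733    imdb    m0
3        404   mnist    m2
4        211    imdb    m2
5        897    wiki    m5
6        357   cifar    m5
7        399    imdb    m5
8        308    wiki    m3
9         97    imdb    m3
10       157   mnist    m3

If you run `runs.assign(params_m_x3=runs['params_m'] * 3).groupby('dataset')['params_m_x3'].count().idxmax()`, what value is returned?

add column params_m_x3 = runs['params_m'] * 3:
    params_m dataset model  params_m_x3
0        480    imdb    m4         1440
1         69    wiki    m0          207
2        733    imdb    m0         2199
3        404   mnist    m2         1212
4        211    imdb    m2          633
5        897    wiki    m5         2691
6        357   cifar    m5         1071
7        399    imdb    m5         1197
8        308    wiki    m3          924
9         97    imdb    m3          291
10       157   mnist    m3          471
group by dataset, count of params_m_x3:
dataset
cifar    1
imdb     5
mnist    2
wiki     3
Name: params_m_x3, dtype: int64
So idxmax() = imdb.

imdb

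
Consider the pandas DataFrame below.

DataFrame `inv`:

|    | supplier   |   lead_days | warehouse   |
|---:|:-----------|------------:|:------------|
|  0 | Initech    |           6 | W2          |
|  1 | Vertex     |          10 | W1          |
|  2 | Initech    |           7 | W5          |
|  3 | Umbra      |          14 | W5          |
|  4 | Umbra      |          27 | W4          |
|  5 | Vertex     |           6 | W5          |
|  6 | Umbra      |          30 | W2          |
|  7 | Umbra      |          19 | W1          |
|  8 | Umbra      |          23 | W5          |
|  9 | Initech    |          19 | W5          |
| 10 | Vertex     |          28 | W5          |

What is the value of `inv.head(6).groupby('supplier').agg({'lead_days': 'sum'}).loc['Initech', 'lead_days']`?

13

take first 6 rows:
  supplier  lead_days warehouse
0  Initech          6        W2
1   Vertex         10        W1
2  Initech          7        W5
3    Umbra         14        W5
4    Umbra         27        W4
5   Vertex          6        W5
group by supplier, sum of lead_days:
          lead_days
supplier           
Initech          13
Umbra            41
Vertex           16
Reading off the value at row 'Initech', column 'lead_days', we get 13.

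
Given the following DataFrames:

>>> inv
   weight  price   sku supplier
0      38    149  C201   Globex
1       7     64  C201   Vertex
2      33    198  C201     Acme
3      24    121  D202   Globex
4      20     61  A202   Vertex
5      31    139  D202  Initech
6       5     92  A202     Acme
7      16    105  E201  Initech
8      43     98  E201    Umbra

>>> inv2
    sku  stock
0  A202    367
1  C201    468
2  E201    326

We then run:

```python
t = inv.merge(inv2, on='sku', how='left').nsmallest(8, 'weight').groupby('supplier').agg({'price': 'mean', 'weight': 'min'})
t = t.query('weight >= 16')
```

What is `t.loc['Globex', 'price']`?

merge on 'sku' (how='left') → 9 rows:
   weight  price   sku supplier  stock
0      38    149  C201   Globex  468.0
1       7     64  C201   Vertex  468.0
2      33    198  C201     Acme  468.0
3      24    121  D202   Globex    NaN
4      20     61  A202   Vertex  367.0
5      31    139  D202  Initech    NaN
6       5     92  A202     Acme  367.0
7      16    105  E201  Initech  326.0
8      43     98  E201    Umbra  326.0
take 8 rows with smallest weight:
   weight  price   sku supplier  stock
6       5     92  A202     Acme  367.0
1       7     64  C201   Vertex  468.0
7      16    105  E201  Initech  326.0
4      20     61  A202   Vertex  367.0
3      24    121  D202   Globex    NaN
5      31    139  D202  Initech    NaN
2      33    198  C201     Acme  468.0
0      38    149  C201   Globex  468.0
group by supplier: mean(price), min(weight):
          price  weight
supplier               
Acme      145.0       5
Globex    135.0      24
Initech   122.0      16
Vertex     62.5       7
filter rows where weight >= 16:
          price  weight
supplier               
Globex    135.0      24
Initech   122.0      16

135.0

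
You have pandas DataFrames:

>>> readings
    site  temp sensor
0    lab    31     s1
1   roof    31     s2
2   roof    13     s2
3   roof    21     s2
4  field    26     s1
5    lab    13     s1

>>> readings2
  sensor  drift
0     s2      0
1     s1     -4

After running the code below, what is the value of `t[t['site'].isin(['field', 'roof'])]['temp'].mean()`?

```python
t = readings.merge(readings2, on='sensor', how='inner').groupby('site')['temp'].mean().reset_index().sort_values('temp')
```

merge on 'sensor' (how='inner') → 6 rows:
    site  temp sensor  drift
0    lab    31     s1     -4
1   roof    31     s2      0
2   roof    13     s2      0
3   roof    21     s2      0
4  field    26     s1     -4
5    lab    13     s1     -4
group by site, mean of temp:
site
field    26.000000
lab      22.000000
roof     21.666667
Name: temp, dtype: float64
reset_index():
    site       temp
0  field  26.000000
1    lab  22.000000
2   roof  21.666667
sort by temp:
    site       temp
2   roof  21.666667
1    lab  22.000000
0  field  26.000000
filter rows where site in ['field', 'roof']:
    site       temp
2   roof  21.666667
0  field  26.000000
The mean of column 'temp' is 23.8333333333.

23.8333333333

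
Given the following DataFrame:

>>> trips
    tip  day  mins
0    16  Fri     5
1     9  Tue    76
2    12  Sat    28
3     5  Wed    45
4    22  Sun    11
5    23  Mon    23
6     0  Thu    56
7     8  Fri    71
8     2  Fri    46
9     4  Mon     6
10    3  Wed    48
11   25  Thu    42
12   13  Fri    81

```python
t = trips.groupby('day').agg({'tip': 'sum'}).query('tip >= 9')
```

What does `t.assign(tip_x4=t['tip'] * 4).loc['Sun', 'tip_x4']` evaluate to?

group by day, sum of tip:
     tip
day     
Fri   39
Mon   27
Sat   12
Sun   22
Thu   25
Tue    9
Wed    8
filter rows where tip >= 9:
     tip
day     
Fri   39
Mon   27
Sat   12
Sun   22
Thu   25
Tue    9
add column tip_x4 = t['tip'] * 4:
     tip  tip_x4
day             
Fri   39     156
Mon   27     108
Sat   12      48
Sun   22      88
Thu   25     100
Tue    9      36
value at row 'Sun', column 'tip_x4' → 88

88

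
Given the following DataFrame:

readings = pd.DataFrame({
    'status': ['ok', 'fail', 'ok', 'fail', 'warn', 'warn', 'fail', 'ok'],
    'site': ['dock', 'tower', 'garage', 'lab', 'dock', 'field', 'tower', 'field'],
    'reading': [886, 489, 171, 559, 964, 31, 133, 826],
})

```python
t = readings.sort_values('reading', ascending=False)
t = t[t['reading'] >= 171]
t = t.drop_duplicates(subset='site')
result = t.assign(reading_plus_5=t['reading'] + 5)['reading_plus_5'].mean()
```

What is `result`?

606.8

sort by reading descending:
  status    site  reading
4   warn    dock      964
0     ok    dock      886
7     ok   field      826
3   fail     lab      559
1   fail   tower      489
2     ok  garage      171
6   fail   tower      133
5   warn   field       31
filter rows where reading >= 171:
  status    site  reading
4   warn    dock      964
0     ok    dock      886
7     ok   field      826
3   fail     lab      559
1   fail   tower      489
2     ok  garage      171
drop duplicate site (keep=first):
  status    site  reading
4   warn    dock      964
7     ok   field      826
3   fail     lab      559
1   fail   tower      489
2     ok  garage      171
add column reading_plus_5 = t['reading'] + 5:
  status    site  reading  reading_plus_5
4   warn    dock      964             969
7     ok   field      826             831
3   fail     lab      559             564
1   fail   tower      489             494
2     ok  garage      171             176
So mean() = 606.8.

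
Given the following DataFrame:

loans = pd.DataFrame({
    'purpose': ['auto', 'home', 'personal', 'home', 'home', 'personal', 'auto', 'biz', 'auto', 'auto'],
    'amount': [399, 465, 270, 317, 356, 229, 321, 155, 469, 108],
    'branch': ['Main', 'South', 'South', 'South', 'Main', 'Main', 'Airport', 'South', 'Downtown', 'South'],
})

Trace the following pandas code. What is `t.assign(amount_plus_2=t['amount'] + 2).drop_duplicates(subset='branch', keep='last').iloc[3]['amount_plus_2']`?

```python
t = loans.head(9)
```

471

take first 9 rows:
    purpose  amount    branch
0      auto     399      Main
1      home     465     South
2  personal     270     South
3      home     317     South
4      home     356      Main
5  personal     229      Main
6      auto     321   Airport
7       biz     155     South
8      auto     469  Downtown
add column amount_plus_2 = t['amount'] + 2:
    purpose  amount    branch  amount_plus_2
0      auto     399      Main            401
1      home     465     South            467
2  personal     270     South            272
3      home     317     South            319
4      home     356      Main            358
5  personal     229      Main            231
6      auto     321   Airport            323
7       biz     155     South            157
8      auto     469  Downtown            471
drop duplicate branch (keep=last):
    purpose  amount    branch  amount_plus_2
5  personal     229      Main            231
6      auto     321   Airport            323
7       biz     155     South            157
8      auto     469  Downtown            471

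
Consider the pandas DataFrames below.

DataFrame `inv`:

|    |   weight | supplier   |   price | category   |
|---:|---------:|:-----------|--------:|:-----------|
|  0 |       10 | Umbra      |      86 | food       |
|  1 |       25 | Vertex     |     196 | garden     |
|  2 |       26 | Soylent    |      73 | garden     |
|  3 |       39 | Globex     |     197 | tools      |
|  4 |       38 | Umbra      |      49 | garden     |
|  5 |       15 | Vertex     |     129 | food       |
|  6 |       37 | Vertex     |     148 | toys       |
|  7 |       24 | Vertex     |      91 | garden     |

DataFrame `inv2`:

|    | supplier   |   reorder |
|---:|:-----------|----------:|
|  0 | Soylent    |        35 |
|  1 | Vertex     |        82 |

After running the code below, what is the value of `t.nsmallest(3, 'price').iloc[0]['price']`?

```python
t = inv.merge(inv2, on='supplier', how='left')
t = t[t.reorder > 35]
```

91

merge on 'supplier' (how='left') → 8 rows:
   weight supplier  price category  reorder
0      10    Umbra     86     food      NaN
1      25   Vertex    196   garden     82.0
2      26  Soylent     73   garden     35.0
3      39   Globex    197    tools      NaN
4      38    Umbra     49   garden      NaN
5      15   Vertex    129     food     82.0
6      37   Vertex    148     toys     82.0
7      24   Vertex     91   garden     82.0
filter rows where reorder > 35:
   weight supplier  price category  reorder
1      25   Vertex    196   garden     82.0
5      15   Vertex    129     food     82.0
6      37   Vertex    148     toys     82.0
7      24   Vertex     91   garden     82.0
take 3 rows with smallest price:
   weight supplier  price category  reorder
7      24   Vertex     91   garden     82.0
5      15   Vertex    129     food     82.0
6      37   Vertex    148     toys     82.0
Hence 91.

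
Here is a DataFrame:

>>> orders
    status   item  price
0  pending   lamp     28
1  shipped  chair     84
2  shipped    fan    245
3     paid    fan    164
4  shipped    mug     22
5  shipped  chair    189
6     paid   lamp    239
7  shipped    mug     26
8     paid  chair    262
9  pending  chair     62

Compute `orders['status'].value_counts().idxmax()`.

shipped

value_counts of status:
status
shipped    5
paid       3
pending    2
Name: count, dtype: int64
Reading off the label with the largest value, we get shipped.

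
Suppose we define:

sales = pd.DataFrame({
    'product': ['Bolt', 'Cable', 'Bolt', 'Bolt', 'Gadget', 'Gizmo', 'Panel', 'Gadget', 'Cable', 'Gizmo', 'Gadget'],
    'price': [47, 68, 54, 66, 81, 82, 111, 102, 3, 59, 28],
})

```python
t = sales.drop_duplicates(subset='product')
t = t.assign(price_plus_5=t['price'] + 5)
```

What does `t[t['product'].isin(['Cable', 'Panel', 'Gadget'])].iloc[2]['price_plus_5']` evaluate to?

drop duplicate product (keep=first):
  product  price
0    Bolt     47
1   Cable     68
4  Gadget     81
5   Gizmo     82
6   Panel    111
add column price_plus_5 = t['price'] + 5:
  product  price  price_plus_5
0    Bolt     47            52
1   Cable     68            73
4  Gadget     81            86
5   Gizmo     82            87
6   Panel    111           116
filter rows where product in ['Cable', 'Panel', 'Gadget']:
  product  price  price_plus_5
1   Cable     68            73
4  Gadget     81            86
6   Panel    111           116
Then the value at position 2, column 'price_plus_5': 116

116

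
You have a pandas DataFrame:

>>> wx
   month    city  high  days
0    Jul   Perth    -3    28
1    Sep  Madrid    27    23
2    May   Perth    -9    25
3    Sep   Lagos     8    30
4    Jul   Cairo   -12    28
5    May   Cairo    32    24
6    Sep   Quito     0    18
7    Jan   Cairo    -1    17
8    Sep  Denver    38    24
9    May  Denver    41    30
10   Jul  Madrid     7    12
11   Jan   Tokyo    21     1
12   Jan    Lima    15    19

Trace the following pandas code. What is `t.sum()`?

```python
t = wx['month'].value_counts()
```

13

value_counts of month:
month
Sep    4
Jul    3
May    3
Jan    3
Name: count, dtype: int64
The sum of the resulting series is 13.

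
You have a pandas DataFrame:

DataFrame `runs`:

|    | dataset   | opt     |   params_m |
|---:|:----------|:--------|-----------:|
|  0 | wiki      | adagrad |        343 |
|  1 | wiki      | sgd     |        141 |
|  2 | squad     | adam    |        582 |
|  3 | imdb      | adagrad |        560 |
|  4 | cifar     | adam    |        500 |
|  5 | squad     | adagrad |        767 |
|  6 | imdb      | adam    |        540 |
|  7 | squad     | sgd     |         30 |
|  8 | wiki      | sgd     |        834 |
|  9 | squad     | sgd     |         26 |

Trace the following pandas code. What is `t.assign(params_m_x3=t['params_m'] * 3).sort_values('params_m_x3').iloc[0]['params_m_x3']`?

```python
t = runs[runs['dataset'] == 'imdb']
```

1620

filter rows where dataset == 'imdb':
  dataset      opt  params_m
3    imdb  adagrad       560
6    imdb     adam       540
add column params_m_x3 = t['params_m'] * 3:
  dataset      opt  params_m  params_m_x3
3    imdb  adagrad       560         1680
6    imdb     adam       540         1620
sort by params_m_x3:
  dataset      opt  params_m  params_m_x3
6    imdb     adam       540         1620
3    imdb  adagrad       560         1680
Then the value at position 0, column 'params_m_x3': 1620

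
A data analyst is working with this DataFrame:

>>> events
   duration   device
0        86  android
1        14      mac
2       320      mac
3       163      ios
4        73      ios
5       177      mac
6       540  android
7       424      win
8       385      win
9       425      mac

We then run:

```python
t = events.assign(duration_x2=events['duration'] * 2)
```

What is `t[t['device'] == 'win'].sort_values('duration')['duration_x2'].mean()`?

add column duration_x2 = events['duration'] * 2:
   duration   device  duration_x2
0        86  android          172
1        14      mac           28
2       320      mac          640
3       163      ios          326
4        73      ios          146
5       177      mac          354
6       540  android         1080
7       424      win          848
8       385      win          770
9       425      mac          850
filter rows where device == 'win':
   duration device  duration_x2
7       424    win          848
8       385    win          770
sort by duration:
   duration device  duration_x2
8       385    win          770
7       424    win          848

809.0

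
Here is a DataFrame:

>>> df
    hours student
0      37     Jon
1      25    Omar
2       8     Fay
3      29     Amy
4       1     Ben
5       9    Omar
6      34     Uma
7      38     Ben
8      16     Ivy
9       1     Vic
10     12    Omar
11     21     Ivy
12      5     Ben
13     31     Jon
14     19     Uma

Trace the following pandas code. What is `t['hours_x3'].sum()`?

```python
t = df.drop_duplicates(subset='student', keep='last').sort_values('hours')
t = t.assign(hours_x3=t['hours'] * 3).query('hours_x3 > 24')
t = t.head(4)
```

drop duplicate student (keep=last):
    hours student
2       8     Fay
3      29     Amy
9       1     Vic
10     12    Omar
11     21     Ivy
12      5     Ben
13     31     Jon
14     19     Uma
sort by hours:
    hours student
9       1     Vic
12      5     Ben
2       8     Fay
10     12    Omar
14     19     Uma
11     21     Ivy
3      29     Amy
13     31     Jon
add column hours_x3 = t['hours'] * 3:
    hours student  hours_x3
9       1     Vic         3
12      5     Ben        15
2       8     Fay        24
10     12    Omar        36
14     19     Uma        57
11     21     Ivy        63
3      29     Amy        87
13     31     Jon        93
filter rows where hours_x3 > 24:
    hours student  hours_x3
10     12    Omar        36
14     19     Uma        57
11     21     Ivy        63
3      29     Amy        87
13     31     Jon        93
take first 4 rows:
    hours student  hours_x3
10     12    Omar        36
14     19     Uma        57
11     21     Ivy        63
3      29     Amy        87
So sum() = 243.

243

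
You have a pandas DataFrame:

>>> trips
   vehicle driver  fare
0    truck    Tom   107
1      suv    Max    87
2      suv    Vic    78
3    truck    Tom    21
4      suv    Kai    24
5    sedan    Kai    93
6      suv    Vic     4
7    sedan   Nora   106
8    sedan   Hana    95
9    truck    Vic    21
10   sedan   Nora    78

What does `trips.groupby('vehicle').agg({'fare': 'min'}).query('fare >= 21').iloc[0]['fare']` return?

group by vehicle, min of fare:
         fare
vehicle      
sedan      78
suv         4
truck      21
filter rows where fare >= 21:
         fare
vehicle      
sedan      78
truck      21
value at position 0, column 'fare' → 78

78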